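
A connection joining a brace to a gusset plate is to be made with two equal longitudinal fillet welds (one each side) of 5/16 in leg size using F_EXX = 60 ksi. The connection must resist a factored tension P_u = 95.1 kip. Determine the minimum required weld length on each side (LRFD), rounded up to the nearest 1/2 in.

Throat t_e = 0.707 × 0.3125 = 0.2209 in.
φr_n = 0.75 × 0.6 × 60 × 0.2209 = 5.965 kip/in.
L_req = P_u / φr_n = 95.1 / 5.965 = 15.94 in total.
Per side: 15.94 / 2 = 7.971 in.
Round up → use L = 8 in on each side.

L = 8 in on each side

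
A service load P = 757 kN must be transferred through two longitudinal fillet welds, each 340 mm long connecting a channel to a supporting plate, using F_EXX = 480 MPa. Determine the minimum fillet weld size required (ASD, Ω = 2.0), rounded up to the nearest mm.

Total weld length L = 680 mm.
Required throat t_e = P × Ω / (0.6 F_EXX × L) = 757 × 2.0 / (0.6 × 480 × 680 × 10⁻³) = 7.731 mm.
Required leg w = t_e / 0.707 = 10.93 mm → use 11 mm.

w = 11 mm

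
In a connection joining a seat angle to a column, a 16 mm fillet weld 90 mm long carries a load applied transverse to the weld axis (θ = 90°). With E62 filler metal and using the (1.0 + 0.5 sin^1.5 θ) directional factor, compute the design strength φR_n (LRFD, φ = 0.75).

φR_n ≈ 426 kN

E62XX → F_EXX = 620 MPa.
t_e = 0.707 × 16 = 11.31 mm; A_we = 11.31 × 90 = 1018 mm².
Directional factor: 1.0 + 0.5 sin^1.5(90°) = 1.5.
F_nw = 0.6 × 620 × 1.5 = 558 MPa.
φR_n = 0.75 × 558 × 1018 × 10⁻³ = 426.1 kN.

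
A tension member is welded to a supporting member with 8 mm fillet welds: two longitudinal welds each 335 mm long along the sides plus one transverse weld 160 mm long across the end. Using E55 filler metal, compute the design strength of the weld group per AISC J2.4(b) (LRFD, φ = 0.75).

φR_n ≈ 1160 kN

E55XX → F_EXX = 550 MPa.
t_e = 0.707 × 8 = 5.656 mm.
R_nwl = 0.6 × 550 × 5.656 × 670 × 10⁻³ = 1251 kN (longitudinal, 2 welds).
R_nwt = 0.6 × 550 × 5.656 × 160 × 10⁻³ = 298.6 kN (transverse, base value).
(i) R_nwl + R_nwt = 1549 kN; (ii) 0.85 R_nwl + 1.5 R_nwt = 1511 kN.
R_n = max = 1549 kN [governs: (i)]; φR_n = 1162 kN.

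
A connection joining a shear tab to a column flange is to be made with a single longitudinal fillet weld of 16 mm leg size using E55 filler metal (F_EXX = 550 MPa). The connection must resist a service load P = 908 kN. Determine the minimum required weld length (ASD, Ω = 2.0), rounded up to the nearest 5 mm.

L = 490 mm

Throat t_e = 0.707 × 16 = 11.31 mm.
r_n/Ω = (0.6 × 550 × 11.31) / 2.0 = 1866 N/mm = 1.866 kN/mm.
L_req = P / (r_n/Ω) = 908 / 1.866 = 486.5 mm total.
Round up → use L = 490 mm.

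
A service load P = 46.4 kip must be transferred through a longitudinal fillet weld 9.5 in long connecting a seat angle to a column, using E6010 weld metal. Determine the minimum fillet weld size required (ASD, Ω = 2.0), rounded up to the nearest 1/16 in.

E60XX → F_EXX = 60 ksi.
Total weld length L = 9.5 in.
Required throat t_e = P × Ω / (0.6 F_EXX × L) = 46.4 × 2.0 / (0.6 × 60 × 9.5) = 0.2713 in.
Required leg w = t_e / 0.707 = 0.3838 in → use 7/16 in.

w = 7/16 in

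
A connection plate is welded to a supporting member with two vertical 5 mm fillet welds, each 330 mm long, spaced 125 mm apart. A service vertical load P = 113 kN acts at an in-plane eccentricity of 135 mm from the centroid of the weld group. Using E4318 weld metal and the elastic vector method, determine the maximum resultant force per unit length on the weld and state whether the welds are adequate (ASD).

f_max ≈ 408 N/mm; adequate

E43XX → F_EXX = 430 MPa.
Total weld length L_w = 660 mm. Treat welds as unit-width lines.
Polar moment about centroid: J = 2[d³/12 + d(b/2)²] = 2[330³/12 + 330×62.5²] = 8568000 mm³.
Direct shear f_v = P/L_w = 113×10³ / 660 = 171.2 N/mm (vertical).
Torsion M = P·e = 113×10³ × 135 = 15255000 N·mm.
Critical point at (x, y) = (62.5, 165) from centroid. f_tx = M·y/J = 293.8 N/mm; f_ty = M·x/J = 111.3 N/mm.
Resultant f_max = √[f_tx² + (f_v + f_ty)²] = √[293.8² + (171.2 + 111.3)²] = 407.6 N/mm.
Capacity per unit length: r_n/Ω = (1/2.0) × 0.6 × 430 × (0.707 × 5) = 456 N/mm.
407.6 ≤ 456 → adequate.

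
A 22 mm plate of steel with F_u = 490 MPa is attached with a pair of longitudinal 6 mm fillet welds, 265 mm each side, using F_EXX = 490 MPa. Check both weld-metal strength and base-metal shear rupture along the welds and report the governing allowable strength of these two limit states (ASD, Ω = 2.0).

t_e = 0.707 × 6 = 4.242 mm; L = 530 mm.
Weld metal: R_n/Ω = (1/2.0) × 0.6 × 490 × 4.242 × 530 × 10⁻³ = 330.5 kN.
Base metal (shear rupture): R_n/Ω = (1/2.0) × 0.6 × 490 × 22 × 530 × 10⁻³ = 1714 kN.
Governing: weld metal.

R_n/Ω ≈ 330 kN (weld metal governs)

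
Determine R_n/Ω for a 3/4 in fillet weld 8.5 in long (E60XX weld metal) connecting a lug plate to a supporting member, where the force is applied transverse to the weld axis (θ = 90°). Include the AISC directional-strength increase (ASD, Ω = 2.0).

E60XX → F_EXX = 60 ksi.
t_e = 0.707 × 0.75 = 0.5302 in; A_we = 0.5302 × 8.5 = 4.507 in².
Directional factor: 1.0 + 0.5 sin^1.5(90°) = 1.5.
F_nw = 0.6 × 60 × 1.5 = 54 ksi.
R_n/Ω = (54 × 4.507) / 2.0 = 121.7 kips.

R_n/Ω ≈ 122 kips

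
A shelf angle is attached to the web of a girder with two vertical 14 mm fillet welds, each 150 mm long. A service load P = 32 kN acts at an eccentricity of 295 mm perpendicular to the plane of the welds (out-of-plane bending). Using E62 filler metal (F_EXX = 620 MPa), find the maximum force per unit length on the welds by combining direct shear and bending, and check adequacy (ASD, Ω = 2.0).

f_max ≈ 1260 N/mm; adequate

L_w = 2 × 150 = 300 mm; section modulus (unit throat) S = 2 × L²/6 = 7500 mm².
Direct shear f_v = P/L_w = 32×10³/300 = 106.7 N/mm.
Moment M = P × e = 32×10³ × 295 = 9440000 N·mm; bending f_b = M/S = 1259 N/mm.
f_max = √(f_v² + f_b²) = √(106.7² + 1259²) = 1263 N/mm.
r_n/Ω = (1/2.0) × 0.6 × 620 × (0.707 × 14) = 1841 N/mm → adequate.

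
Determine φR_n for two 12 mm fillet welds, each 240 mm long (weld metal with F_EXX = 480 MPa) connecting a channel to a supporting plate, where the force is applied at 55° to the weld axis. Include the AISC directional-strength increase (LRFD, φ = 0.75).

φR_n ≈ 1210 kN

t_e = 0.707 × 12 = 8.484 mm; A_we = 8.484 × 480 = 4072 mm².
Directional factor: 1.0 + 0.5 sin^1.5(55°) = 1.371.
F_nw = 0.6 × 480 × 1.371 = 394.8 MPa.
φR_n = 0.75 × 394.8 × 4072 × 10⁻³ = 1206 kN.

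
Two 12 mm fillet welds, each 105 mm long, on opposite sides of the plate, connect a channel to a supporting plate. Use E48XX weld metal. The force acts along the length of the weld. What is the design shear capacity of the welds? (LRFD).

E48XX → F_EXX = 480 MPa.
Effective throat t_e = 0.707 × 12 = 8.484 mm.
Total length L = 210 mm; A_we = 8.484 × 210 = 1782 mm².
F_nw = 0.6 F_EXX = 0.6 × 480 = 288 MPa.
φR_n = 0.75 × 288 × 1782 × 10⁻³ = 384.8 kN.

φR_n ≈ 385 kN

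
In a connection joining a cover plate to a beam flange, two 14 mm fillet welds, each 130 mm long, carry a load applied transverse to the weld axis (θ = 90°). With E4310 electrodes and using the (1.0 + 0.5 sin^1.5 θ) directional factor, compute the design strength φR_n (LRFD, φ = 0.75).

φR_n ≈ 747 kN

E43XX → F_EXX = 430 MPa.
t_e = 0.707 × 14 = 9.898 mm; A_we = 9.898 × 260 = 2573 mm².
Directional factor: 1.0 + 0.5 sin^1.5(90°) = 1.5.
F_nw = 0.6 × 430 × 1.5 = 387 MPa.
φR_n = 0.75 × 387 × 2573 × 10⁻³ = 747 kN.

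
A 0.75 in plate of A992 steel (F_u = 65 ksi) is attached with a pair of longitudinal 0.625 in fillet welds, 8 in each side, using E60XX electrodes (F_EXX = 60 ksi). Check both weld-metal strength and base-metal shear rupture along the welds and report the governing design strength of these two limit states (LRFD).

φR_n ≈ 191 kips (weld metal governs)

t_e = 0.707 × 0.625 = 0.4419 in; L = 16 in.
Weld metal: φR_n = 0.75 × 0.6 × 60 × 0.4419 × 16 = 190.9 kips.
Base metal (shear rupture): φR_n = 0.75 × 0.6 × 65 × 0.75 × 16 = 351 kips.
Governing: weld metal.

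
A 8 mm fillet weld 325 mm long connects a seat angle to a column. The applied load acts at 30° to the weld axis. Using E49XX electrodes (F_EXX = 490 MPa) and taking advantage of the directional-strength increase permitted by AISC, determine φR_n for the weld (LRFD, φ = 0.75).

φR_n ≈ 477 kN

t_e = 0.707 × 8 = 5.656 mm; A_we = 5.656 × 325 = 1838 mm².
Directional factor: 1.0 + 0.5 sin^1.5(30°) = 1.177.
F_nw = 0.6 × 490 × 1.177 = 346 MPa.
φR_n = 0.75 × 346 × 1838 × 10⁻³ = 477 kN.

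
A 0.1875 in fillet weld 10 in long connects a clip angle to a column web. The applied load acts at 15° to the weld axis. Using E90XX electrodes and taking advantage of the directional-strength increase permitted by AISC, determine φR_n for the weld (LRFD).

φR_n ≈ 57.2 kips

E90XX → F_EXX = 90 ksi.
t_e = 0.707 × 0.1875 = 0.1326 in; A_we = 0.1326 × 10 = 1.326 in².
Directional factor: 1.0 + 0.5 sin^1.5(15°) = 1.066.
F_nw = 0.6 × 90 × 1.066 = 57.56 ksi.
φR_n = 0.75 × 57.56 × 1.326 = 57.22 kips.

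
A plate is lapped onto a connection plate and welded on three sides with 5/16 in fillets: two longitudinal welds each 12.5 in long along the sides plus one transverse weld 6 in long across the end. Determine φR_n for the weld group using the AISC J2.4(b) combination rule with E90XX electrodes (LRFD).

φR_n ≈ 277 kip

E90XX → F_EXX = 90 ksi.
t_e = 0.707 × 0.3125 = 0.2209 in.
R_nwl = 0.6 × 90 × 0.2209 × 25 = 298.3 kip (longitudinal, 2 welds).
R_nwt = 0.6 × 90 × 0.2209 × 6 = 71.58 kip (transverse, base value).
(i) R_nwl + R_nwt = 369.8 kip; (ii) 0.85 R_nwl + 1.5 R_nwt = 360.9 kip.
R_n = max = 369.8 kip [governs: (i)]; φR_n = 277.4 kip.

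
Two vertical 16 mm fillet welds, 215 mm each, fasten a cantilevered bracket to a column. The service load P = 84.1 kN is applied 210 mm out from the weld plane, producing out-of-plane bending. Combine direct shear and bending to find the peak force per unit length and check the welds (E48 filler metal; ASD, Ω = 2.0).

f_max ≈ 1160 N/mm; adequate

E48XX → F_EXX = 480 MPa.
L_w = 2 × 215 = 430 mm; section modulus (unit throat) S = 2 × L²/6 = 15410 mm².
Direct shear f_v = P/L_w = 84.1×10³/430 = 195.6 N/mm.
Moment M = P × e = 84.1×10³ × 210 = 17661000 N·mm; bending f_b = M/S = 1146 N/mm.
f_max = √(f_v² + f_b²) = √(195.6² + 1146²) = 1163 N/mm.
r_n/Ω = (1/2.0) × 0.6 × 480 × (0.707 × 16) = 1629 N/mm → adequate.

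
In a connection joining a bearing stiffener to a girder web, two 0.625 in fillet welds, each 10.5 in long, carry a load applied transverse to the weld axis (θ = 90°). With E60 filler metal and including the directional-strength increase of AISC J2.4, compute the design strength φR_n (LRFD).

φR_n ≈ 376 kip

E60XX → F_EXX = 60 ksi.
t_e = 0.707 × 0.625 = 0.4419 in; A_we = 0.4419 × 21 = 9.279 in².
Directional factor: 1.0 + 0.5 sin^1.5(90°) = 1.5.
F_nw = 0.6 × 60 × 1.5 = 54 ksi.
φR_n = 0.75 × 54 × 9.279 = 375.8 kip.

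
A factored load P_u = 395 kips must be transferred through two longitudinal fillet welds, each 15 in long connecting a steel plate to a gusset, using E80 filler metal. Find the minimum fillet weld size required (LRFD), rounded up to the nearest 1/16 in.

w = 9/16 in

E80XX → F_EXX = 80 ksi.
Total weld length L = 30 in.
Required throat t_e = P_u / (φ × 0.6 F_EXX × L) = 395 / (0.75 × 0.6 × 80 × 30) = 0.3657 in.
Required leg w = t_e / 0.707 = 0.5173 in → use 9/16 in.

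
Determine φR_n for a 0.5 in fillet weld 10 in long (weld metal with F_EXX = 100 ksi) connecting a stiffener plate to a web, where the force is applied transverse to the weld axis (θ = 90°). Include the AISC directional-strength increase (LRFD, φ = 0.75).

φR_n ≈ 239 kip

t_e = 0.707 × 0.5 = 0.3535 in; A_we = 0.3535 × 10 = 3.535 in².
Directional factor: 1.0 + 0.5 sin^1.5(90°) = 1.5.
F_nw = 0.6 × 100 × 1.5 = 90 ksi.
φR_n = 0.75 × 90 × 3.535 = 238.6 kip.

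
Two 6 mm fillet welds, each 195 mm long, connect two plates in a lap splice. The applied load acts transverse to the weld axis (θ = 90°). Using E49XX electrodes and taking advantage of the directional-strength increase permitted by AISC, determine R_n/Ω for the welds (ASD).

E49XX → F_EXX = 490 MPa.
t_e = 0.707 × 6 = 4.242 mm; A_we = 4.242 × 390 = 1654 mm².
Directional factor: 1.0 + 0.5 sin^1.5(90°) = 1.5.
F_nw = 0.6 × 490 × 1.5 = 441 MPa.
R_n/Ω = (441 × 1654) / 2.0 × 10⁻³ = 364.8 kN.

R_n/Ω ≈ 365 kN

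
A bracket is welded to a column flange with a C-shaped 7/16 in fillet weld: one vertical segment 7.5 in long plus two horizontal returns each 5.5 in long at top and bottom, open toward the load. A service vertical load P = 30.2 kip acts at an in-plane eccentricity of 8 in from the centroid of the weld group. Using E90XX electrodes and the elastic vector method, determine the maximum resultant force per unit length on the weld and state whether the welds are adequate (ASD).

E90XX → F_EXX = 90 ksi.
Total weld length L_w = 18.5 in. Treat welds as unit-width lines.
Centroid: x̄ = 2×5.5×2.75 / 18.5 = 1.635 in from the vertical weld.
Polar moment about centroid: J = I_x + I_y = [7.5³/12 + 2×5.5×3.75²] + [7.5×1.635² + 2(5.5³/12 + 5.5×1.115²)] = 251.3 in³.
Direct shear f_v = P/L_w = 30.2 / 18.5 = 1.632 kip/in (vertical).
Torsion M = P·e = 30.2 × 8 = 241.6 kip·in.
Critical point at (x, y) = (3.865, 3.75) from centroid. f_tx = M·y/J = 3.605 kip/in; f_ty = M·x/J = 3.716 kip/in.
Resultant f_max = √[f_tx² + (f_v + f_ty)²] = √[3.605² + (1.632 + 3.716)²] = 6.45 kip/in.
Capacity per unit length: r_n/Ω = (1/2.0) × 0.6 × 90 × (0.707 × 0.4375) = 8.351 kip/in.
6.45 ≤ 8.351 → adequate.

f_max ≈ 6.45 kip/in; adequate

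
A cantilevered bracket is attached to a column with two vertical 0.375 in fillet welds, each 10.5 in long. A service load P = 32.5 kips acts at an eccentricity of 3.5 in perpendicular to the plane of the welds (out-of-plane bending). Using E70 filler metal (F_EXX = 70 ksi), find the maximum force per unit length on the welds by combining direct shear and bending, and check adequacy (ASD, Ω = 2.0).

f_max ≈ 3.46 kip/in; adequate

L_w = 2 × 10.5 = 21 in; section modulus (unit throat) S = 2 × L²/6 = 36.75 in².
Direct shear f_v = P/L_w = 32.5/21 = 1.548 kip/in.
Moment M = P × e = 32.5 × 3.5 = 113.75 kip·in; bending f_b = M/S = 3.095 kip/in.
f_max = √(f_v² + f_b²) = √(1.548² + 3.095²) = 3.461 kip/in.
r_n/Ω = (1/2.0) × 0.6 × 70 × (0.707 × 0.375) = 5.568 kip/in → adequate.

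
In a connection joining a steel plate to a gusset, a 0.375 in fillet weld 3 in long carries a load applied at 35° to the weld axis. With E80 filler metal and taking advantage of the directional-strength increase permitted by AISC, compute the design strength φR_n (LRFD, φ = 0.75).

φR_n ≈ 34.9 kips

E80XX → F_EXX = 80 ksi.
t_e = 0.707 × 0.375 = 0.2651 in; A_we = 0.2651 × 3 = 0.7954 in².
Directional factor: 1.0 + 0.5 sin^1.5(35°) = 1.217.
F_nw = 0.6 × 80 × 1.217 = 58.43 ksi.
φR_n = 0.75 × 58.43 × 0.7954 = 34.85 kips.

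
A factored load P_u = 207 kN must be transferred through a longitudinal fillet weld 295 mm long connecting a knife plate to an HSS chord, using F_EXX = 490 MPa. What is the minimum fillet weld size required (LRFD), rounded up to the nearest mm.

w = 5 mm

Total weld length L = 295 mm.
Required throat t_e = P_u / (φ × 0.6 F_EXX × L) = 207 / (0.75 × 0.6 × 490 × 295 × 10⁻³) = 3.182 mm.
Required leg w = t_e / 0.707 = 4.501 mm → use 5 mm.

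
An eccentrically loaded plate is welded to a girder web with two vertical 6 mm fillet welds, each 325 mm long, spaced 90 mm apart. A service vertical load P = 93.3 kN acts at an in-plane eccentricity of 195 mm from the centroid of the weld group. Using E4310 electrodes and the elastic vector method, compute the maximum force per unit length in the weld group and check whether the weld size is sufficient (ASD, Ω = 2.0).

E43XX → F_EXX = 430 MPa.
Total weld length L_w = 650 mm. Treat welds as unit-width lines.
Polar moment about centroid: J = 2[d³/12 + d(b/2)²] = 2[325³/12 + 325×45²] = 7038000 mm³.
Direct shear f_v = P/L_w = 93.3×10³ / 650 = 143.5 N/mm (vertical).
Torsion M = P·e = 93.3×10³ × 195 = 18194000 N·mm.
Critical point at (x, y) = (45, 162.5) from centroid. f_tx = M·y/J = 420.1 N/mm; f_ty = M·x/J = 116.3 N/mm.
Resultant f_max = √[f_tx² + (f_v + f_ty)²] = √[420.1² + (143.5 + 116.3)²] = 494 N/mm.
Capacity per unit length: r_n/Ω = (1/2.0) × 0.6 × 430 × (0.707 × 6) = 547.2 N/mm.
494 ≤ 547.2 → adequate.

f_max ≈ 494 N/mm; adequate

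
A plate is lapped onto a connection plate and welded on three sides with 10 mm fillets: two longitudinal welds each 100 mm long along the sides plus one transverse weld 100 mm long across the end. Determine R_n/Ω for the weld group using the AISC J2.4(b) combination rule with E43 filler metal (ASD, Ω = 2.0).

R_n/Ω ≈ 292 kN

E43XX → F_EXX = 430 MPa.
t_e = 0.707 × 10 = 7.07 mm.
R_nwl = 0.6 × 430 × 7.07 × 200 × 10⁻³ = 364.8 kN (longitudinal, 2 welds).
R_nwt = 0.6 × 430 × 7.07 × 100 × 10⁻³ = 182.4 kN (transverse, base value).
(i) R_nwl + R_nwt = 547.2 kN; (ii) 0.85 R_nwl + 1.5 R_nwt = 583.7 kN.
R_n = max = 583.7 kN [governs: (ii)]; R_n/Ω = 291.8 kN.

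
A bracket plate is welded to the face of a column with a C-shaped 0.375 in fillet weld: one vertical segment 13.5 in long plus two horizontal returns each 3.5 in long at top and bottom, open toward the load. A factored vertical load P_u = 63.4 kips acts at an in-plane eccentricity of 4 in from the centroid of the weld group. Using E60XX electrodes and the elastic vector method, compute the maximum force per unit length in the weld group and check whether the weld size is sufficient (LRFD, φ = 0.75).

E60XX → F_EXX = 60 ksi.
Total weld length L_w = 20.5 in. Treat welds as unit-width lines.
Centroid: x̄ = 2×3.5×1.75 / 20.5 = 0.5976 in from the vertical weld.
Polar moment about centroid: J = I_x + I_y = [13.5³/12 + 2×3.5×6.75²] + [13.5×0.5976² + 2(3.5³/12 + 3.5×1.152²)] = 545.2 in³.
Direct shear f_v = P/L_w = 63.4 / 20.5 = 3.093 kip/in (vertical).
Torsion M = P·e = 63.4 × 4 = 253.6 kip·in.
Critical point at (x, y) = (2.902, 6.75) from centroid. f_tx = M·y/J = 3.14 kip/in; f_ty = M·x/J = 1.35 kip/in.
Resultant f_max = √[f_tx² + (f_v + f_ty)²] = √[3.14² + (3.093 + 1.35)²] = 5.44 kip/in.
Capacity per unit length: φr_n = 0.75 × 0.6 × 60 × (0.707 × 0.375) = 7.158 kip/in.
5.44 ≤ 7.158 → adequate.

f_max ≈ 5.44 kip/in; adequate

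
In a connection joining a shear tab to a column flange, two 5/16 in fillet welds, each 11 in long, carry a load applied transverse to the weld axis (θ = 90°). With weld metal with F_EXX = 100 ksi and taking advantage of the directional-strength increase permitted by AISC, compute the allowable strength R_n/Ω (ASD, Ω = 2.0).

R_n/Ω ≈ 219 kips

t_e = 0.707 × 0.3125 = 0.2209 in; A_we = 0.2209 × 22 = 4.861 in².
Directional factor: 1.0 + 0.5 sin^1.5(90°) = 1.5.
F_nw = 0.6 × 100 × 1.5 = 90 ksi.
R_n/Ω = (90 × 4.861) / 2.0 = 218.7 kips.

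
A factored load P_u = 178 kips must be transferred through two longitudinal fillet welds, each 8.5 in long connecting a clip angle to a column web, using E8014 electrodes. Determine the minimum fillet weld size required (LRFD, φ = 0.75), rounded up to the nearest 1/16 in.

E80XX → F_EXX = 80 ksi.
Total weld length L = 17 in.
Required throat t_e = P_u / (φ × 0.6 F_EXX × L) = 178 / (0.75 × 0.6 × 80 × 17) = 0.2908 in.
Required leg w = t_e / 0.707 = 0.4114 in → use 7/16 in.

w = 7/16 in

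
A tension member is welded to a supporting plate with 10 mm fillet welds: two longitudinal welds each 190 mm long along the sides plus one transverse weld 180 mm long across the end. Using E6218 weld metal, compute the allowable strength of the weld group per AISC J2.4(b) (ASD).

R_n/Ω ≈ 780 kN

E62XX → F_EXX = 620 MPa.
t_e = 0.707 × 10 = 7.07 mm.
R_nwl = 0.6 × 620 × 7.07 × 380 × 10⁻³ = 999.4 kN (longitudinal, 2 welds).
R_nwt = 0.6 × 620 × 7.07 × 180 × 10⁻³ = 473.4 kN (transverse, base value).
(i) R_nwl + R_nwt = 1473 kN; (ii) 0.85 R_nwl + 1.5 R_nwt = 1560 kN.
R_n = max = 1560 kN [governs: (ii)]; R_n/Ω = 779.8 kN.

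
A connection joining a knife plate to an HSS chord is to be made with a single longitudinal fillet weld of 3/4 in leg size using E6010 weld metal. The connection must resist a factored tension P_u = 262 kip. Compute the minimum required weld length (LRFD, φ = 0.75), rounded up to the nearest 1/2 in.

E60XX → F_EXX = 60 ksi.
Throat t_e = 0.707 × 0.75 = 0.5302 in.
φr_n = 0.75 × 0.6 × 60 × 0.5302 = 14.32 kip/in.
L_req = P_u / φr_n = 262 / 14.32 = 18.3 in total.
Round up → use L = 18.5 in.

L = 18.5 in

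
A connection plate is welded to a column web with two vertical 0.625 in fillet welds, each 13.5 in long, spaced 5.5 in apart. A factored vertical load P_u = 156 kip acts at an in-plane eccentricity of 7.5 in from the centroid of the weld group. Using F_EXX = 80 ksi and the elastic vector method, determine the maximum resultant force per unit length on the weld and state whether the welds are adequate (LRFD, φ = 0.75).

Total weld length L_w = 27 in. Treat welds as unit-width lines.
Polar moment about centroid: J = 2[d³/12 + d(b/2)²] = 2[13.5³/12 + 13.5×2.75²] = 614.2 in³.
Direct shear f_v = P/L_w = 156 / 27 = 5.778 kip/in (vertical).
Torsion M = P·e = 156 × 7.5 = 1170 kip·in.
Critical point at (x, y) = (2.75, 6.75) from centroid. f_tx = M·y/J = 12.86 kip/in; f_ty = M·x/J = 5.238 kip/in.
Resultant f_max = √[f_tx² + (f_v + f_ty)²] = √[12.86² + (5.778 + 5.238)²] = 16.93 kip/in.
Capacity per unit length: φr_n = 0.75 × 0.6 × 80 × (0.707 × 0.625) = 15.91 kip/in.
16.93 > 15.91 → NOT adequate.

f_max ≈ 16.9 kip/in; NOT adequate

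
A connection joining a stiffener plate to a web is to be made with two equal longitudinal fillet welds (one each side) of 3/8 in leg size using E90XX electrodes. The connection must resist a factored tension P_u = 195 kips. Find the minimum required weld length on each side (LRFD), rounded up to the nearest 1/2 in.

L = 9.5 in on each side

E90XX → F_EXX = 90 ksi.
Throat t_e = 0.707 × 0.375 = 0.2651 in.
φr_n = 0.75 × 0.6 × 90 × 0.2651 = 10.74 kips/in.
L_req = P_u / φr_n = 195 / 10.74 = 18.16 in total.
Per side: 18.16 / 2 = 9.08 in.
Round up → use L = 9.5 in on each side.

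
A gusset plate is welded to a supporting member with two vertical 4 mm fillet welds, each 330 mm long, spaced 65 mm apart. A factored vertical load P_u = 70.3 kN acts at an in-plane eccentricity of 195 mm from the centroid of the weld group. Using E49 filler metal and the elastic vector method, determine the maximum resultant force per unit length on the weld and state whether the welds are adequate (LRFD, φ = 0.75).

f_max ≈ 380 N/mm; adequate

E49XX → F_EXX = 490 MPa.
Total weld length L_w = 660 mm. Treat welds as unit-width lines.
Polar moment about centroid: J = 2[d³/12 + d(b/2)²] = 2[330³/12 + 330×32.5²] = 6687000 mm³.
Direct shear f_v = P/L_w = 70.3×10³ / 660 = 106.5 N/mm (vertical).
Torsion M = P·e = 70.3×10³ × 195 = 13708000 N·mm.
Critical point at (x, y) = (32.5, 165) from centroid. f_tx = M·y/J = 338.3 N/mm; f_ty = M·x/J = 66.63 N/mm.
Resultant f_max = √[f_tx² + (f_v + f_ty)²] = √[338.3² + (106.5 + 66.63)²] = 380 N/mm.
Capacity per unit length: φr_n = 0.75 × 0.6 × 490 × (0.707 × 4) = 623.6 N/mm.
380 ≤ 623.6 → adequate.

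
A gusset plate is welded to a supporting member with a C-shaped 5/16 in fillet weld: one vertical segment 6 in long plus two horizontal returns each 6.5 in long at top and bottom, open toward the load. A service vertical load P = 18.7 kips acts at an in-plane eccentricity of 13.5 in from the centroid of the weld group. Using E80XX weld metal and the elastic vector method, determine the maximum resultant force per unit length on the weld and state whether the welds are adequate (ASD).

f_max ≈ 6.71 kip/in; NOT adequate

E80XX → F_EXX = 80 ksi.
Total weld length L_w = 19 in. Treat welds as unit-width lines.
Centroid: x̄ = 2×6.5×3.25 / 19 = 2.224 in from the vertical weld.
Polar moment about centroid: J = I_x + I_y = [6³/12 + 2×6.5×3²] + [6×2.224² + 2(6.5³/12 + 6.5×1.026²)] = 224.1 in³.
Direct shear f_v = P/L_w = 18.7 / 19 = 0.9842 kip/in (vertical).
Torsion M = P·e = 18.7 × 13.5 = 252.45 kip·in.
Critical point at (x, y) = (4.276, 3) from centroid. f_tx = M·y/J = 3.379 kip/in; f_ty = M·x/J = 4.817 kip/in.
Resultant f_max = √[f_tx² + (f_v + f_ty)²] = √[3.379² + (0.9842 + 4.817)²] = 6.713 kip/in.
Capacity per unit length: r_n/Ω = (1/2.0) × 0.6 × 80 × (0.707 × 0.3125) = 5.302 kip/in.
6.713 > 5.302 → NOT adequate.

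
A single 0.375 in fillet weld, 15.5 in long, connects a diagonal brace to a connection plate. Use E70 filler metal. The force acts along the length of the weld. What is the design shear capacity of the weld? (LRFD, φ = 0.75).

φR_n ≈ 129 kips

E70XX → F_EXX = 70 ksi.
Effective throat t_e = 0.707 × 0.375 = 0.2651 in.
Total length L = 15.5 in; A_we = 0.2651 × 15.5 = 4.109 in².
F_nw = 0.6 F_EXX = 0.6 × 70 = 42 ksi.
φR_n = 0.75 × 42 × 4.109 = 129.4 kips.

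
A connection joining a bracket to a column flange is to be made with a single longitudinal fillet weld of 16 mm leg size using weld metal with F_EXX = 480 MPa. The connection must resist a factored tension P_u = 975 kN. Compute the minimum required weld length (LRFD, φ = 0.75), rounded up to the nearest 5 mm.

Throat t_e = 0.707 × 16 = 11.31 mm.
φr_n = 0.75 × 0.6 × 480 × 11.31 × 10⁻³ = 2.443 kN/mm.
L_req = P_u / φr_n = 975 / 2.443 = 399 mm total.
Round up → use L = 400 mm.

L = 400 mm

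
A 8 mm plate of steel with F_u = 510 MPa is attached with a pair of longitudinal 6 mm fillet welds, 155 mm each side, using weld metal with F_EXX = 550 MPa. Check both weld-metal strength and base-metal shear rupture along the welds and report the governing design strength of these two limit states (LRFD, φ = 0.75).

t_e = 0.707 × 6 = 4.242 mm; L = 310 mm.
Weld metal: φR_n = 0.75 × 0.6 × 550 × 4.242 × 310 × 10⁻³ = 325.5 kN.
Base metal (shear rupture): φR_n = 0.75 × 0.6 × 510 × 8 × 310 × 10⁻³ = 569.2 kN.
Governing: weld metal.

φR_n ≈ 325 kN (weld metal governs)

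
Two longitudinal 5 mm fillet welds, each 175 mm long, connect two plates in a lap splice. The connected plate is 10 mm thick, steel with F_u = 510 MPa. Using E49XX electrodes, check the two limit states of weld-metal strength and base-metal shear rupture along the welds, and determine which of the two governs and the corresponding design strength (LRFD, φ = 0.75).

E49XX → F_EXX = 490 MPa.
t_e = 0.707 × 5 = 3.535 mm; L = 350 mm.
Weld metal: φR_n = 0.75 × 0.6 × 490 × 3.535 × 350 × 10⁻³ = 272.8 kN.
Base metal (shear rupture): φR_n = 0.75 × 0.6 × 510 × 10 × 350 × 10⁻³ = 803.2 kN.
Governing: weld metal.

φR_n ≈ 273 kN (weld metal governs)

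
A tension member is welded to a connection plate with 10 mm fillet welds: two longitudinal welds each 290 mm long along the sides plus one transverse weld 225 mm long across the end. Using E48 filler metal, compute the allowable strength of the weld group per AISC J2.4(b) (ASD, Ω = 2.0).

R_n/Ω ≈ 846 kN

E48XX → F_EXX = 480 MPa.
t_e = 0.707 × 10 = 7.07 mm.
R_nwl = 0.6 × 480 × 7.07 × 580 × 10⁻³ = 1181 kN (longitudinal, 2 welds).
R_nwt = 0.6 × 480 × 7.07 × 225 × 10⁻³ = 458.1 kN (transverse, base value).
(i) R_nwl + R_nwt = 1639 kN; (ii) 0.85 R_nwl + 1.5 R_nwt = 1691 kN.
R_n = max = 1691 kN [governs: (ii)]; R_n/Ω = 845.5 kN.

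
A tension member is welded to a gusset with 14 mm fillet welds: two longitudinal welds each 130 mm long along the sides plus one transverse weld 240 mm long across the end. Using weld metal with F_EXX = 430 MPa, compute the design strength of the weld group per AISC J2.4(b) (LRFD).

φR_n ≈ 1110 kN

t_e = 0.707 × 14 = 9.898 mm.
R_nwl = 0.6 × 430 × 9.898 × 260 × 10⁻³ = 664 kN (longitudinal, 2 welds).
R_nwt = 0.6 × 430 × 9.898 × 240 × 10⁻³ = 612.9 kN (transverse, base value).
(i) R_nwl + R_nwt = 1277 kN; (ii) 0.85 R_nwl + 1.5 R_nwt = 1484 kN.
R_n = max = 1484 kN [governs: (ii)]; φR_n = 1113 kN.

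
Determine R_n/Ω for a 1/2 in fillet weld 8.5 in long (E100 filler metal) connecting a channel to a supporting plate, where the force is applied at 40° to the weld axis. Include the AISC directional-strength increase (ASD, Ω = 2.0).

R_n/Ω ≈ 113 kips

E100XX → F_EXX = 100 ksi.
t_e = 0.707 × 0.5 = 0.3535 in; A_we = 0.3535 × 8.5 = 3.005 in².
Directional factor: 1.0 + 0.5 sin^1.5(40°) = 1.258.
F_nw = 0.6 × 100 × 1.258 = 75.46 ksi.
R_n/Ω = (75.46 × 3.005) / 2.0 = 113.4 kips.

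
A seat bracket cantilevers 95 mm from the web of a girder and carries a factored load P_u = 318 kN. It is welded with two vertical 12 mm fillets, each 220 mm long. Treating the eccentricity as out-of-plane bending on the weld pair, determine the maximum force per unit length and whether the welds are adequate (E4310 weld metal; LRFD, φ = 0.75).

E43XX → F_EXX = 430 MPa.
L_w = 2 × 220 = 440 mm; section modulus (unit throat) S = 2 × L²/6 = 16130 mm².
Direct shear f_v = P/L_w = 318×10³/440 = 722.7 N/mm.
Moment M = P × e = 318×10³ × 95 = 30210000 N·mm; bending f_b = M/S = 1873 N/mm.
f_max = √(f_v² + f_b²) = √(722.7² + 1873²) = 2007 N/mm.
φr_n = 0.75 × 0.6 × 430 × (0.707 × 12) = 1642 N/mm → NOT adequate.

f_max ≈ 2010 N/mm; NOT adequate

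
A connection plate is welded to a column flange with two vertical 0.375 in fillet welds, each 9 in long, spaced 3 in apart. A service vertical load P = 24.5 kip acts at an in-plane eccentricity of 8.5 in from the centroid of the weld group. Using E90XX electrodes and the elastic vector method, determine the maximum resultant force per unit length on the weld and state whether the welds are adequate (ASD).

f_max ≈ 6.65 kip/in; adequate

E90XX → F_EXX = 90 ksi.
Total weld length L_w = 18 in. Treat welds as unit-width lines.
Polar moment about centroid: J = 2[d³/12 + d(b/2)²] = 2[9³/12 + 9×1.5²] = 162 in³.
Direct shear f_v = P/L_w = 24.5 / 18 = 1.361 kip/in (vertical).
Torsion M = P·e = 24.5 × 8.5 = 208.25 kip·in.
Critical point at (x, y) = (1.5, 4.5) from centroid. f_tx = M·y/J = 5.785 kip/in; f_ty = M·x/J = 1.928 kip/in.
Resultant f_max = √[f_tx² + (f_v + f_ty)²] = √[5.785² + (1.361 + 1.928)²] = 6.655 kip/in.
Capacity per unit length: r_n/Ω = (1/2.0) × 0.6 × 90 × (0.707 × 0.375) = 7.158 kip/in.
6.655 ≤ 7.158 → adequate.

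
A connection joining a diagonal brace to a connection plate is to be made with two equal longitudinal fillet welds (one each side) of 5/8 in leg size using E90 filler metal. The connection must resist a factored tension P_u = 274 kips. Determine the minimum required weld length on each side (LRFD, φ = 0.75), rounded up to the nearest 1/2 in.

L = 8 in on each side

E90XX → F_EXX = 90 ksi.
Throat t_e = 0.707 × 0.625 = 0.4419 in.
φr_n = 0.75 × 0.6 × 90 × 0.4419 = 17.9 kips/in.
L_req = P_u / φr_n = 274 / 17.9 = 15.31 in total.
Per side: 15.31 / 2 = 7.655 in.
Round up → use L = 8 in on each side.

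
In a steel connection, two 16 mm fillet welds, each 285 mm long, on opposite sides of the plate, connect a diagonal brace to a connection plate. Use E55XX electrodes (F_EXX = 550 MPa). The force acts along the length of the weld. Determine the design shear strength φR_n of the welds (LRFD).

Effective throat t_e = 0.707 × 16 = 11.31 mm.
Total length L = 570 mm; A_we = 11.31 × 570 = 6448 mm².
F_nw = 0.6 F_EXX = 0.6 × 550 = 330 MPa.
φR_n = 0.75 × 330 × 6448 × 10⁻³ = 1596 kN.

φR_n ≈ 1600 kN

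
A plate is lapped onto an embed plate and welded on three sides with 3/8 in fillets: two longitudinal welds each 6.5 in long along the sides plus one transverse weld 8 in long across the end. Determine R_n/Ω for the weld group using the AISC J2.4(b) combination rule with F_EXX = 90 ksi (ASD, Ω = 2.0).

R_n/Ω ≈ 165 kip

t_e = 0.707 × 0.375 = 0.2651 in.
R_nwl = 0.6 × 90 × 0.2651 × 13 = 186.1 kip (longitudinal, 2 welds).
R_nwt = 0.6 × 90 × 0.2651 × 8 = 114.5 kip (transverse, base value).
(i) R_nwl + R_nwt = 300.7 kip; (ii) 0.85 R_nwl + 1.5 R_nwt = 330 kip.
R_n = max = 330 kip [governs: (ii)]; R_n/Ω = 165 kip.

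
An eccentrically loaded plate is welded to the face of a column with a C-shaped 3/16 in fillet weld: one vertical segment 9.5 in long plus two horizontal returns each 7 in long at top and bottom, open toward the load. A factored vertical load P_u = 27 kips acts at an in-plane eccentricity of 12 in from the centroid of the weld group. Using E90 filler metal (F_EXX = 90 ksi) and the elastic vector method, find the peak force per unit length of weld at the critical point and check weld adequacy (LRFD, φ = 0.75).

f_max ≈ 5.2 kip/in; adequate

Total weld length L_w = 23.5 in. Treat welds as unit-width lines.
Centroid: x̄ = 2×7×3.5 / 23.5 = 2.085 in from the vertical weld.
Polar moment about centroid: J = I_x + I_y = [9.5³/12 + 2×7×4.75²] + [9.5×2.085² + 2(7³/12 + 7×1.415²)] = 513.8 in³.
Direct shear f_v = P/L_w = 27 / 23.5 = 1.149 kip/in (vertical).
Torsion M = P·e = 27 × 12 = 324 kip·in.
Critical point at (x, y) = (4.915, 4.75) from centroid. f_tx = M·y/J = 2.995 kip/in; f_ty = M·x/J = 3.099 kip/in.
Resultant f_max = √[f_tx² + (f_v + f_ty)²] = √[2.995² + (1.149 + 3.099)²] = 5.198 kip/in.
Capacity per unit length: φr_n = 0.75 × 0.6 × 90 × (0.707 × 0.1875) = 5.369 kip/in.
5.198 ≤ 5.369 → adequate.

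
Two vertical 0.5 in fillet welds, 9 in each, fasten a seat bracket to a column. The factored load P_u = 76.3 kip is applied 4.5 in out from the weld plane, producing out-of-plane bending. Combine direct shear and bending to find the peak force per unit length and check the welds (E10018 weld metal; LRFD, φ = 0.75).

f_max ≈ 13.4 kip/in; adequate

E100XX → F_EXX = 100 ksi.
L_w = 2 × 9 = 18 in; section modulus (unit throat) S = 2 × L²/6 = 27 in².
Direct shear f_v = P/L_w = 76.3/18 = 4.239 kip/in.
Moment M = P × e = 76.3 × 4.5 = 343.35 kip·in; bending f_b = M/S = 12.72 kip/in.
f_max = √(f_v² + f_b²) = √(4.239² + 12.72²) = 13.4 kip/in.
φr_n = 0.75 × 0.6 × 100 × (0.707 × 0.5) = 15.91 kip/in → adequate.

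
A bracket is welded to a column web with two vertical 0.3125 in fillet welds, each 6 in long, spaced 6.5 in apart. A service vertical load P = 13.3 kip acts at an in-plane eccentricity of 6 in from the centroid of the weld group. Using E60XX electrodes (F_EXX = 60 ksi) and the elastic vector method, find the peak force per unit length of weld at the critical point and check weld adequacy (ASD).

f_max ≈ 3.08 kip/in; adequate

Total weld length L_w = 12 in. Treat welds as unit-width lines.
Polar moment about centroid: J = 2[d³/12 + d(b/2)²] = 2[6³/12 + 6×3.25²] = 162.8 in³.
Direct shear f_v = P/L_w = 13.3 / 12 = 1.108 kip/in (vertical).
Torsion M = P·e = 13.3 × 6 = 79.8 kip·in.
Critical point at (x, y) = (3.25, 3) from centroid. f_tx = M·y/J = 1.471 kip/in; f_ty = M·x/J = 1.594 kip/in.
Resultant f_max = √[f_tx² + (f_v + f_ty)²] = √[1.471² + (1.108 + 1.594)²] = 3.076 kip/in.
Capacity per unit length: r_n/Ω = (1/2.0) × 0.6 × 60 × (0.707 × 0.3125) = 3.977 kip/in.
3.076 ≤ 3.977 → adequate.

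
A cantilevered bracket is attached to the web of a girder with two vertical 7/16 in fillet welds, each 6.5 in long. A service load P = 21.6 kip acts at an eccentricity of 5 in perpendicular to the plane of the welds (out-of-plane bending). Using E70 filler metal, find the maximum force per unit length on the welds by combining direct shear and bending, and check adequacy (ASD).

f_max ≈ 7.85 kip/in; NOT adequate

E70XX → F_EXX = 70 ksi.
L_w = 2 × 6.5 = 13 in; section modulus (unit throat) S = 2 × L²/6 = 14.08 in².
Direct shear f_v = P/L_w = 21.6/13 = 1.662 kip/in.
Moment M = P × e = 21.6 × 5 = 108 kip·in; bending f_b = M/S = 7.669 kip/in.
f_max = √(f_v² + f_b²) = √(1.662² + 7.669²) = 7.847 kip/in.
r_n/Ω = (1/2.0) × 0.6 × 70 × (0.707 × 0.4375) = 6.496 kip/in → NOT adequate.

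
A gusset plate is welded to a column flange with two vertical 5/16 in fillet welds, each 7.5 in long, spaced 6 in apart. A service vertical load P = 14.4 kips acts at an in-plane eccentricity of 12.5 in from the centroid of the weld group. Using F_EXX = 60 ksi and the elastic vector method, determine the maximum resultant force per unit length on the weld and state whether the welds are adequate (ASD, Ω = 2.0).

Total weld length L_w = 15 in. Treat welds as unit-width lines.
Polar moment about centroid: J = 2[d³/12 + d(b/2)²] = 2[7.5³/12 + 7.5×3²] = 205.3 in³.
Direct shear f_v = P/L_w = 14.4 / 15 = 0.96 kip/in (vertical).
Torsion M = P·e = 14.4 × 12.5 = 180 kip·in.
Critical point at (x, y) = (3, 3.75) from centroid. f_tx = M·y/J = 3.288 kip/in; f_ty = M·x/J = 2.63 kip/in.
Resultant f_max = √[f_tx² + (f_v + f_ty)²] = √[3.288² + (0.96 + 2.63)²] = 4.868 kip/in.
Capacity per unit length: r_n/Ω = (1/2.0) × 0.6 × 60 × (0.707 × 0.3125) = 3.977 kip/in.
4.868 > 3.977 → NOT adequate.

f_max ≈ 4.87 kip/in; NOT adequate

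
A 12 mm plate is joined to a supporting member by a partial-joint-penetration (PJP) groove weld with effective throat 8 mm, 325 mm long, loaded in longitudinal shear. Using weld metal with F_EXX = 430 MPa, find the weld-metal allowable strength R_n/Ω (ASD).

R_n/Ω ≈ 335 kN

Effective throat (given) t_e = 8 mm.
A_we = 8 × 325 = 2600 mm².
F_nw = 0.6 F_EXX = 258 MPa.
R_n/Ω = (258 × 2600) / 2.0 × 10⁻³ = 335.4 kN.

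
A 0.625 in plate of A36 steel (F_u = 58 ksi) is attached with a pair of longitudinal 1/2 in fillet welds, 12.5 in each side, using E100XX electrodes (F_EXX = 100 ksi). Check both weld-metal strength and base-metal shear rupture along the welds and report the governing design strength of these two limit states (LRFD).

φR_n ≈ 398 kip (weld metal governs)

t_e = 0.707 × 0.5 = 0.3535 in; L = 25 in.
Weld metal: φR_n = 0.75 × 0.6 × 100 × 0.3535 × 25 = 397.7 kip.
Base metal (shear rupture): φR_n = 0.75 × 0.6 × 58 × 0.625 × 25 = 407.8 kip.
Governing: weld metal.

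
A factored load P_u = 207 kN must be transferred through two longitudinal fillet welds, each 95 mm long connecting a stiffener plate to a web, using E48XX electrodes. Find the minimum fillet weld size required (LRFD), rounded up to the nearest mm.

E48XX → F_EXX = 480 MPa.
Total weld length L = 190 mm.
Required throat t_e = P_u / (φ × 0.6 F_EXX × L) = 207 / (0.75 × 0.6 × 480 × 190 × 10⁻³) = 5.044 mm.
Required leg w = t_e / 0.707 = 7.134 mm → use 8 mm.

w = 8 mm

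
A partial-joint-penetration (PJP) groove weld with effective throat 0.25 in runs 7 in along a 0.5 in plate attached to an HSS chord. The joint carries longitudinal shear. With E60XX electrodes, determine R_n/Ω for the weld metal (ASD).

R_n/Ω ≈ 31.5 kips

E60XX → F_EXX = 60 ksi.
Effective throat (given) t_e = 0.25 in.
A_we = 0.25 × 7 = 1.75 in².
F_nw = 0.6 F_EXX = 36 ksi.
R_n/Ω = (36 × 1.75) / 2.0 = 31.5 kips.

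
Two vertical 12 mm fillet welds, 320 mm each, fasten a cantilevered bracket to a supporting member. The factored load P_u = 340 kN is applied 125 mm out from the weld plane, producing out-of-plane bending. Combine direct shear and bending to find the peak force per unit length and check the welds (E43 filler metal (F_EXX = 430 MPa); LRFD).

f_max ≈ 1350 N/mm; adequate

L_w = 2 × 320 = 640 mm; section modulus (unit throat) S = 2 × L²/6 = 34130 mm².
Direct shear f_v = P/L_w = 340×10³/640 = 531.2 N/mm.
Moment M = P × e = 340×10³ × 125 = 42500000 N·mm; bending f_b = M/S = 1245 N/mm.
f_max = √(f_v² + f_b²) = √(531.2² + 1245²) = 1354 N/mm.
φr_n = 0.75 × 0.6 × 430 × (0.707 × 12) = 1642 N/mm → adequate.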